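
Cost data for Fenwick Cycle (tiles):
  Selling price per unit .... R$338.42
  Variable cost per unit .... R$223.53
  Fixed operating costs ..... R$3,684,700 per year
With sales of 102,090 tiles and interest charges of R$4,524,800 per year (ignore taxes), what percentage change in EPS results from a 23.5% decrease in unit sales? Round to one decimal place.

-78.3%

Contribution at this volume is 102,090 × R$114.89 = R$11,729,120.10.
Subtracting fixed costs: EBIT = R$11,729,120.10 − R$3,684,700 = R$8,044,420.10.
Interest = R$4,524,800.00, so EBIT − I = R$3,519,620.10.
Degree of combined leverage = contribution ÷ (EBIT − I) = R$11,729,120.10 ÷ R$3,519,620.10 = 3.3325.
%ΔEPS = DCL × %ΔSales = 3.3325 × -23.5% = -78.3%.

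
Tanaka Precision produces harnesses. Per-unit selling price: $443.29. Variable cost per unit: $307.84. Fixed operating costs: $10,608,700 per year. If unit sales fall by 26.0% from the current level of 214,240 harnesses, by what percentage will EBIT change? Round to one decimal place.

Contribution at this volume is 214,240 × $135.45 = $29,018,808.00.
Subtracting fixed costs: EBIT = $29,018,808.00 − $10,608,700 = $18,410,108.00.
DOL = contribution ÷ EBIT = $29,018,808.00 ÷ $18,410,108.00 = 1.5762.
Operating income changes by 1.5762 × -26.0% = -41.0%.

-41.0%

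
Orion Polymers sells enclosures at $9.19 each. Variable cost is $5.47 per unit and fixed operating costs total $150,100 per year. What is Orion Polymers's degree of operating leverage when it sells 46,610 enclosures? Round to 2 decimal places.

Total contribution margin = 46,610 × $3.72 = $173,389.20.
Operating income = contribution − fixed costs = $173,389.20 − $150,100 = $23,289.20.
DOL = contribution ÷ EBIT = $173,389.20 ÷ $23,289.20 = 7.4450.

7.45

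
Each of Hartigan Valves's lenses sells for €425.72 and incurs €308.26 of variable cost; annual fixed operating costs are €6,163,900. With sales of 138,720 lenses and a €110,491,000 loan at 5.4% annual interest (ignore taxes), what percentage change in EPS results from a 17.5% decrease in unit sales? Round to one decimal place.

Total contribution margin = 138,720 × €117.46 = €16,294,051.20.
Operating income = contribution − fixed costs = €16,294,051.20 − €6,163,900 = €10,130,151.20.
Interest = €5,966,514.00, so EBIT − I = €4,163,637.20.
Degree of combined leverage = contribution ÷ (EBIT − I) = €16,294,051.20 ÷ €4,163,637.20 = 3.9134.
EPS therefore changes by 3.9134 × (-17.5%) = -68.5%.

-68.5%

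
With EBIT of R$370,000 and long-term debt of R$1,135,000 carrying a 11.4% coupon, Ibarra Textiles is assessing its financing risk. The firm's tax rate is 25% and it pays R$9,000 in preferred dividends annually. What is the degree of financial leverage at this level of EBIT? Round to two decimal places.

Interest = R$129,390.00.
Preferred dividends grossed up pre-tax: R$9,000 / (1 − 0.25) = R$12,000.00.
DFL = EBIT ÷ [EBIT − I − D_p/(1−t)] = R$370,000 ÷ [R$370,000 − R$129,390.00 − R$12,000.00] = R$370,000 ÷ R$228,610.00 = 1.6185.

1.62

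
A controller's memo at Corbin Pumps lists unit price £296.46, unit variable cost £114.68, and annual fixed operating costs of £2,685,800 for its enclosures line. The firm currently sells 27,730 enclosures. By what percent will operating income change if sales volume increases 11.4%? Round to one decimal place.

Contribution at this volume is 27,730 × £181.78 = £5,040,759.40.
EBIT = £5,040,759.40 − £2,685,800 = £2,354,959.40.
DOL = contribution ÷ EBIT = £5,040,759.40 ÷ £2,354,959.40 = 2.1405.
So EBIT moves 2.1405 × (+11.4%) = +24.4%.

+24.4%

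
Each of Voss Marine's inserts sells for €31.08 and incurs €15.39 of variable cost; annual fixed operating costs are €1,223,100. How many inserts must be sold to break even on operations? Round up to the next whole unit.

77,955 inserts

Each unit contributes €31.08 − €15.39 = €15.69.
Break-even volume = fixed costs ÷ CM per unit = €1,223,100 ÷ €15.69 = 77,954.11, so 77,955 inserts.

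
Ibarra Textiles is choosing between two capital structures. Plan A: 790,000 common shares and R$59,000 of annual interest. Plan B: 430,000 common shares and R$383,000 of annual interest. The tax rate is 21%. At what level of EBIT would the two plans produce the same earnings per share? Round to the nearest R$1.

Set EPS_A = EPS_B: (EBIT − R$59,000)(1 − 0.21) ÷ 790,000 = (EBIT − R$383,000)(1 − 0.21) ÷ 430,000.
Cancelling (1 − t) and cross-multiplying: 430,000·(EBIT − 59,000) = 790,000·(EBIT − 383,000).
Solving, EBIT = (383,000·790,000 − 59,000·430,000) / (790,000 − 430,000) = 277,200,000,000 / 360,000 = 770,000.00.

R$770,000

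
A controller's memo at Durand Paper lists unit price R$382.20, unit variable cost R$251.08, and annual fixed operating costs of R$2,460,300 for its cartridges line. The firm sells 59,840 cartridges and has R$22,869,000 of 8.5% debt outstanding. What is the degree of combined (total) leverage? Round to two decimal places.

2.28

Total contribution margin = 59,840 × R$131.12 = R$7,846,220.80.
EBIT = R$7,846,220.80 − R$2,460,300 = R$5,385,920.80. Interest = R$1,943,865.00, so EBIT − I = R$3,442,055.80.
DCL = contribution ÷ (EBIT − I) = R$7,846,220.80 ÷ R$3,442,055.80 = 2.2795.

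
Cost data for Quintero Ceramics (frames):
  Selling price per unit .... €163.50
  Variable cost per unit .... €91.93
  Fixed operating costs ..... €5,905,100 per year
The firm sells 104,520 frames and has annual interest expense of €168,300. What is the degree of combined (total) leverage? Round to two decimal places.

5.32

Total contribution margin = 104,520 × €71.57 = €7,480,496.40.
Operating income = contribution − fixed costs = €7,480,496.40 − €5,905,100 = €1,575,396.40. Interest = €168,300.00.
DOL = €7,480,496.40 ÷ €1,575,396.40 = 4.7483; DFL = €1,575,396.40 ÷ €1,407,096.40 = 1.1196.
Combined leverage = 4.7483 × 1.1196 = 5.3162.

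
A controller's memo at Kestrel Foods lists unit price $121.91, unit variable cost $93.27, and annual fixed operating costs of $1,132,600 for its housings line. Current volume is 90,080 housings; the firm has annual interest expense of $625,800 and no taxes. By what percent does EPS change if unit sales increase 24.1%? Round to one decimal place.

+75.7%

At 90,080 units, contribution = 90,080 × $28.64 = $2,579,891.20.
Subtracting fixed costs: EBIT = $2,579,891.20 − $1,132,600 = $1,447,291.20.
After interest of $625,800.00, pre-tax earnings = $821,491.20.
Degree of combined leverage = contribution ÷ (EBIT − I) = $2,579,891.20 ÷ $821,491.20 = 3.1405.
%ΔEPS = DCL × %ΔSales = 3.1405 × +24.1% = +75.7%.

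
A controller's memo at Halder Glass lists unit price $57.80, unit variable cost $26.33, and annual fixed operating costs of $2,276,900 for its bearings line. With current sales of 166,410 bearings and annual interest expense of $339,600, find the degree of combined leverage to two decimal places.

2.00

Contribution at this volume is 166,410 × $31.47 = $5,236,922.70.
Operating income = contribution − fixed costs = $5,236,922.70 − $2,276,900 = $2,960,022.70. Interest = $339,600.00, so EBIT − I = $2,620,422.70.
DCL = contribution ÷ (EBIT − I) = $5,236,922.70 ÷ $2,620,422.70 = 1.9985.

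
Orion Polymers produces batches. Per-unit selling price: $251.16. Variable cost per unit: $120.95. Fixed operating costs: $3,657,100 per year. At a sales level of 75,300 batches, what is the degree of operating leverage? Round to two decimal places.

1.59

Total contribution margin = 75,300 × $130.21 = $9,804,813.00.
Operating income = contribution − fixed costs = $9,804,813.00 − $3,657,100 = $6,147,713.00.
Degree of operating leverage = $9,804,813.00 / $6,147,713.00 = 1.5949.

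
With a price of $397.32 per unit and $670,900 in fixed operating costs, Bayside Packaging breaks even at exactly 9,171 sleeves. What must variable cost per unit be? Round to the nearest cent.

$324.17

Contribution per unit must be FC / Q = $670,900 / 9,171 = $73.1545.
Variable cost per unit = $397.32 − $73.1545 = $324.17.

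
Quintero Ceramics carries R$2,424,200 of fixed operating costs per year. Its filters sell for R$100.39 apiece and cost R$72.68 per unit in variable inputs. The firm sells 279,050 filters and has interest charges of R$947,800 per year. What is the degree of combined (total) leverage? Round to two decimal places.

1.77

At 279,050 units, contribution = 279,050 × R$27.71 = R$7,732,475.50.
Operating income = contribution − fixed costs = R$7,732,475.50 − R$2,424,200 = R$5,308,275.50. Interest = R$947,800.00, so EBIT − I = R$4,360,475.50.
DCL = contribution ÷ (EBIT − I) = R$7,732,475.50 ÷ R$4,360,475.50 = 1.7733.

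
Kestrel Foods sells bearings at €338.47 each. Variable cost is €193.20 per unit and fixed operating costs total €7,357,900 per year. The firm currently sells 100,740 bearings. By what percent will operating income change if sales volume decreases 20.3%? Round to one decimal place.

Total contribution margin = 100,740 × €145.27 = €14,634,499.80.
EBIT = €14,634,499.80 − €7,357,900 = €7,276,599.80.
Degree of operating leverage = €14,634,499.80 / €7,276,599.80 = 2.0112.
So EBIT moves 2.0112 × (-20.3%) = -40.8%.

-40.8%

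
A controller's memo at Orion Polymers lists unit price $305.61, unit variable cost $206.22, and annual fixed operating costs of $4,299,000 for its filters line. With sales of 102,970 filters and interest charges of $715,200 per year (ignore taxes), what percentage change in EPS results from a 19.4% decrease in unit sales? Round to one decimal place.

-38.0%

Total contribution margin = 102,970 × $99.39 = $10,234,188.30.
EBIT = $10,234,188.30 − $4,299,000 = $5,935,188.30.
Interest = $715,200.00, so EBIT − I = $5,219,988.30.
DCL = total CM / (EBIT − I) = $10,234,188.30 / $5,219,988.30 = 1.9606.
EPS therefore changes by 1.9606 × (-19.4%) = -38.0%.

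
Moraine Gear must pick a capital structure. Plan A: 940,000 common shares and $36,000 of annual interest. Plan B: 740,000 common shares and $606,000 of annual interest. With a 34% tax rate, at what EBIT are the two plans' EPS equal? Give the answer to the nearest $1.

$2,715,000

Set EPS_A = EPS_B: (EBIT − $36,000)(1 − 0.34) ÷ 940,000 = (EBIT − $606,000)(1 − 0.34) ÷ 740,000.
The (1 − t) factor cancels: (EBIT − 36,000) × 740,000 = (EBIT − 606,000) × 940,000.
EBIT × (940,000 − 740,000) = 606,000 × 940,000 − 36,000 × 740,000 = 543,000,000,000, so EBIT = 543,000,000,000 ÷ 200,000 = 2,715,000.00.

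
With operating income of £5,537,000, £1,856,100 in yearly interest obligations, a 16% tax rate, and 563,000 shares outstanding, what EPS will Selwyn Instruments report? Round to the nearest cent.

Interest = £1,856,100.00, so EBT = £5,537,000 − £1,856,100.00 = £3,680,900.00.
After tax at 16%: net income = £3,680,900.00 × 0.84 = £3,091,956.00.
Per share: £3,091,956.00 / 563,000 shares = £5.49.

£5.49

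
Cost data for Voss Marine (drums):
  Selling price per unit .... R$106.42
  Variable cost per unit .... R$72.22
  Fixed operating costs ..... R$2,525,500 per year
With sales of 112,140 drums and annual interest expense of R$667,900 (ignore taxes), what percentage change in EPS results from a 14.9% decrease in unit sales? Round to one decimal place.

Contribution at this volume is 112,140 × R$34.20 = R$3,835,188.00.
Operating income = contribution − fixed costs = R$3,835,188.00 − R$2,525,500 = R$1,309,688.00.
Interest = R$667,900.00, so EBIT − I = R$641,788.00.
DCL = total CM / (EBIT − I) = R$3,835,188.00 / R$641,788.00 = 5.9758.
EPS therefore changes by 5.9758 × (-14.9%) = -89.0%.

-89.0%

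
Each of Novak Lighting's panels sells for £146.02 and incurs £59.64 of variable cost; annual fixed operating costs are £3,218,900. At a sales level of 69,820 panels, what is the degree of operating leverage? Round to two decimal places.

2.14

At 69,820 units, contribution = 69,820 × £86.38 = £6,031,051.60.
EBIT = £6,031,051.60 − £3,218,900 = £2,812,151.60.
Degree of operating leverage = £6,031,051.60 / £2,812,151.60 = 2.1446.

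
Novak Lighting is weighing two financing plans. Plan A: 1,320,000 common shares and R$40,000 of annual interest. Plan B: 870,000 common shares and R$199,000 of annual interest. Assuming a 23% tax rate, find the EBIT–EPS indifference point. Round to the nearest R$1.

R$506,400

At indifference, (EBIT − 40,000)(1 − t)/1,320,000 = (EBIT − 199,000)(1 − t)/870,000.
The (1 − t) factor cancels: (EBIT − 40,000) × 870,000 = (EBIT − 199,000) × 1,320,000.
EBIT × (1,320,000 − 870,000) = 199,000 × 1,320,000 − 40,000 × 870,000 = 227,880,000,000, so EBIT = 227,880,000,000 ÷ 450,000 = 506,400.00.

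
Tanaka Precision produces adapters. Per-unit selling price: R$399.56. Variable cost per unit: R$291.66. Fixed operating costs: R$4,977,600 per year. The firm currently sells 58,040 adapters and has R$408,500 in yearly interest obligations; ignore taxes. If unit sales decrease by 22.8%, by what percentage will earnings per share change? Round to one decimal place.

-162.9%

Total contribution margin = 58,040 × R$107.90 = R$6,262,516.00.
Subtracting fixed costs: EBIT = R$6,262,516.00 − R$4,977,600 = R$1,284,916.00.
Interest = R$408,500.00, so EBIT − I = R$876,416.00.
Degree of combined leverage = contribution ÷ (EBIT − I) = R$6,262,516.00 ÷ R$876,416.00 = 7.1456.
EPS therefore changes by 7.1456 × (-22.8%) = -162.9%.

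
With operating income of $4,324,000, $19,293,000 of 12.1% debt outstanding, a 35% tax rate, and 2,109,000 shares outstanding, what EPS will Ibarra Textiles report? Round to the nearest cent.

Interest = $2,334,453.00, so EBT = $4,324,000 − $2,334,453.00 = $1,989,547.00.
Net income = $1,989,547.00 × (1 − 0.35) = $1,293,205.55.
EPS = $1,293,205.55 ÷ 2,109,000 = $0.61.

$0.61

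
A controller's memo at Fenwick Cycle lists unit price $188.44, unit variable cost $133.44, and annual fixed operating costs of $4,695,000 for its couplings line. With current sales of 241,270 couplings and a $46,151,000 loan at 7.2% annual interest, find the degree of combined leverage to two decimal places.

Total contribution margin = 241,270 × $55.00 = $13,269,850.00.
Operating income = contribution − fixed costs = $13,269,850.00 − $4,695,000 = $8,574,850.00. Interest = $3,322,872.00, so EBIT − I = $5,251,978.00.
Degree of total leverage = total CM / (EBIT − interest) = $13,269,850.00 / $5,251,978.00 = 2.5266.

2.53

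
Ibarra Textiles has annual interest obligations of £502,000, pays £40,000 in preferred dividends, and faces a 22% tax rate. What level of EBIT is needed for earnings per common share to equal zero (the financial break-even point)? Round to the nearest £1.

£553,282

Grossing the preferred dividend up to pre-tax terms: £40,000 / (1 − 0.22) = £51,282.05.
Financial break-even EBIT = interest + D_p ÷ (1 − t) = £502,000 + £51,282.05 = £553,282.05.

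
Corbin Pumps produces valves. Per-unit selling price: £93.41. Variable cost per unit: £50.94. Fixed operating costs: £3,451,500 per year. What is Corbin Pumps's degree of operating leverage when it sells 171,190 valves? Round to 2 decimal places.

Contribution at this volume is 171,190 × £42.47 = £7,270,439.30.
Subtracting fixed costs: EBIT = £7,270,439.30 − £3,451,500 = £3,818,939.30.
So DOL = total CM / EBIT = £7,270,439.30 / £3,818,939.30 = 1.9038.

1.90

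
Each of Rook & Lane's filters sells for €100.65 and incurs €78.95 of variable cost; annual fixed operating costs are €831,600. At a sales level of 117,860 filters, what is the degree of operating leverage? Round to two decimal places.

1.48

Total contribution margin = 117,860 × €21.70 = €2,557,562.00.
Operating income = contribution − fixed costs = €2,557,562.00 − €831,600 = €1,725,962.00.
Degree of operating leverage = €2,557,562.00 / €1,725,962.00 = 1.4818.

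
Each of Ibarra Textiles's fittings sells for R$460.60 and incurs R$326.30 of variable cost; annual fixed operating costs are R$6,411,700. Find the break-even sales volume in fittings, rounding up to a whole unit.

47,742 fittings

Contribution margin per unit = R$460.60 − R$326.30 = R$134.30.
Units to break even: R$6,411,700 ÷ R$134.30 = 47,741.62, rounded up to 47,742.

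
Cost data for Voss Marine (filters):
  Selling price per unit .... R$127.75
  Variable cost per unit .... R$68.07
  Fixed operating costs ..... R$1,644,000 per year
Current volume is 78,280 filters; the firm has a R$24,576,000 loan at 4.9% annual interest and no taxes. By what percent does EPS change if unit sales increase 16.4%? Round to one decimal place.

+42.0%

At 78,280 units, contribution = 78,280 × R$59.68 = R$4,671,750.40.
Subtracting fixed costs: EBIT = R$4,671,750.40 − R$1,644,000 = R$3,027,750.40.
Interest = R$1,204,224.00, so EBIT − I = R$1,823,526.40.
DCL = total CM / (EBIT − I) = R$4,671,750.40 / R$1,823,526.40 = 2.5619.
EPS therefore changes by 2.5619 × (+16.4%) = +42.0%.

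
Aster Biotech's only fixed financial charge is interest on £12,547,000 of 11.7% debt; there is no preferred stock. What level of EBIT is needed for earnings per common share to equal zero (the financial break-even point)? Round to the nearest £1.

£1,467,999

Annual interest = 11.7% × £12,547,000 = £1,467,999.00.
Without preferred stock the financial break-even is simply EBIT = interest = £1,467,999.00.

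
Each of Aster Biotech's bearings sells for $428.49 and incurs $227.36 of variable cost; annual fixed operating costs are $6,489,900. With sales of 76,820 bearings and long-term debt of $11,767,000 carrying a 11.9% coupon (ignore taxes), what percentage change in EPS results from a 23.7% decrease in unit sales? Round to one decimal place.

At 76,820 units, contribution = 76,820 × $201.13 = $15,450,806.60.
Operating income = contribution − fixed costs = $15,450,806.60 − $6,489,900 = $8,960,906.60.
After interest of $1,400,273.00, pre-tax earnings = $7,560,633.60.
DCL = total CM / (EBIT − I) = $15,450,806.60 / $7,560,633.60 = 2.0436.
%ΔEPS = DCL × %ΔSales = 2.0436 × -23.7% = -48.4%.

-48.4%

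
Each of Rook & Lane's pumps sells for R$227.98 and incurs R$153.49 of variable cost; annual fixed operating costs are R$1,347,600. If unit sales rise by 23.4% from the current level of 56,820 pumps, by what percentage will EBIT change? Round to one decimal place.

+34.3%

At 56,820 units, contribution = 56,820 × R$74.49 = R$4,232,521.80.
Subtracting fixed costs: EBIT = R$4,232,521.80 − R$1,347,600 = R$2,884,921.80.
DOL = contribution ÷ EBIT = R$4,232,521.80 ÷ R$2,884,921.80 = 1.4671.
So EBIT moves 1.4671 × (+23.4%) = +34.3%.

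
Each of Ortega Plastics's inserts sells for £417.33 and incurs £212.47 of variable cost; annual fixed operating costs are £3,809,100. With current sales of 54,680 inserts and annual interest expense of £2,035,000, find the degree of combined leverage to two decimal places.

2.09

At 54,680 units, contribution = 54,680 × £204.86 = £11,201,744.80.
Operating income = contribution − fixed costs = £11,201,744.80 − £3,809,100 = £7,392,644.80. Interest = £2,035,000.00, so EBIT − I = £5,357,644.80.
Degree of total leverage = total CM / (EBIT − interest) = £11,201,744.80 / £5,357,644.80 = 2.0908.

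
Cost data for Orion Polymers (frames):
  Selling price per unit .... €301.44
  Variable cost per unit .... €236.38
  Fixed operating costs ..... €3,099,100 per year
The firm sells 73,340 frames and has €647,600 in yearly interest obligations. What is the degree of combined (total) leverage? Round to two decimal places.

Contribution at this volume is 73,340 × €65.06 = €4,771,500.40.
EBIT = €4,771,500.40 − €3,099,100 = €1,672,400.40. Interest = €647,600.00.
DOL = €4,771,500.40 ÷ €1,672,400.40 = 2.8531; DFL = €1,672,400.40 ÷ €1,024,800.40 = 1.6319.
DCL = DOL × DFL = 2.8531 × 1.6319 = 4.6560.

4.66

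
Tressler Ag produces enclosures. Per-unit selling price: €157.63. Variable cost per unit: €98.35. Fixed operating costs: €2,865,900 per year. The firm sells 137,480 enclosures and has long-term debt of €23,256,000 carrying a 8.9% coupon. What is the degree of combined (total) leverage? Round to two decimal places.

Contribution at this volume is 137,480 × €59.28 = €8,149,814.40.
Subtracting fixed costs: EBIT = €8,149,814.40 − €2,865,900 = €5,283,914.40. Interest = €2,069,784.00.
DOL = €8,149,814.40 ÷ €5,283,914.40 = 1.5424; DFL = €5,283,914.40 ÷ €3,214,130.40 = 1.6440.
Combined leverage = 1.5424 × 1.6440 = 2.5357.

2.54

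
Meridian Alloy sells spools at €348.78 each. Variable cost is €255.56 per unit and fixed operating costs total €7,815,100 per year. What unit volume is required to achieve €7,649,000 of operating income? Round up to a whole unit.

Unit CM = price − variable cost = €348.78 − €255.56 = €93.22.
Units = (FC + target) / CM = (€7,815,100 + €7,649,000) / €93.22 = 165,888.22, so 165,889 spools.

165,889 spools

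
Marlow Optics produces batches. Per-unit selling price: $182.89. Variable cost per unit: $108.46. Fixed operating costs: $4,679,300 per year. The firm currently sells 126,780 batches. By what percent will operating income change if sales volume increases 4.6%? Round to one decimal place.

Contribution at this volume is 126,780 × $74.43 = $9,436,235.40.
EBIT = $9,436,235.40 − $4,679,300 = $4,756,935.40.
DOL = contribution ÷ EBIT = $9,436,235.40 ÷ $4,756,935.40 = 1.9837.
So EBIT moves 1.9837 × (+4.6%) = +9.1%.

+9.1%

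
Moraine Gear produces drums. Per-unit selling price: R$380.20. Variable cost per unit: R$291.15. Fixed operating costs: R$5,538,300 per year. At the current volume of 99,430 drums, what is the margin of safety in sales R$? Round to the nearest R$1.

R$14,157,450

Unit CM = price − variable cost = R$380.20 − R$291.15 = R$89.05. Break-even units = R$5,538,300 ÷ R$89.05 = 62,193.15; break-even revenue = 62,193.15 × R$380.20 = R$23,645,835.60.
Actual sales revenue = 99,430 × R$380.20 = R$37,803,286.00.
Margin of safety = R$37,803,286.00 − R$23,645,835.60 = R$14,157,450.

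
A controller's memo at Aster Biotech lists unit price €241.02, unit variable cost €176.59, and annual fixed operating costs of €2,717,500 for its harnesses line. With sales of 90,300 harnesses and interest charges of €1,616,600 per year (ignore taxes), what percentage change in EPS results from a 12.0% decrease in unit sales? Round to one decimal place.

Total contribution margin = 90,300 × €64.43 = €5,818,029.00.
Operating income = contribution − fixed costs = €5,818,029.00 − €2,717,500 = €3,100,529.00.
After interest of €1,616,600.00, pre-tax earnings = €1,483,929.00.
DCL = total CM / (EBIT − I) = €5,818,029.00 / €1,483,929.00 = 3.9207.
EPS therefore changes by 3.9207 × (-12.0%) = -47.0%.

-47.0%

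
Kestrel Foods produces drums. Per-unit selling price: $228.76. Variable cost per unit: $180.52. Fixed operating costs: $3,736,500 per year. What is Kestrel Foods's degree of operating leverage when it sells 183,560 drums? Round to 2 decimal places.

1.73

Contribution at this volume is 183,560 × $48.24 = $8,854,934.40.
EBIT = $8,854,934.40 − $3,736,500 = $5,118,434.40.
Degree of operating leverage = $8,854,934.40 / $5,118,434.40 = 1.7300.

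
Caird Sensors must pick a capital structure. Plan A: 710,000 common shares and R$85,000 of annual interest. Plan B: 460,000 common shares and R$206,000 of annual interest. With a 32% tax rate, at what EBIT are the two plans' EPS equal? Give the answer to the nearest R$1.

R$428,640

Set EPS_A = EPS_B: (EBIT − R$85,000)(1 − 0.32) ÷ 710,000 = (EBIT − R$206,000)(1 − 0.32) ÷ 460,000.
The (1 − t) factor cancels: (EBIT − 85,000) × 460,000 = (EBIT − 206,000) × 710,000.
Solving, EBIT = (206,000·710,000 − 85,000·460,000) / (710,000 − 460,000) = 107,160,000,000 / 250,000 = 428,640.00.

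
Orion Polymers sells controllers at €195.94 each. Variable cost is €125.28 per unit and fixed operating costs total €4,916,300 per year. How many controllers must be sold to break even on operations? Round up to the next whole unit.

Each unit contributes €195.94 − €125.28 = €70.66.
Break-even Q = €4,916,300 / €70.66 = 69,576.85 → 69,577 controllers.

69,577 controllers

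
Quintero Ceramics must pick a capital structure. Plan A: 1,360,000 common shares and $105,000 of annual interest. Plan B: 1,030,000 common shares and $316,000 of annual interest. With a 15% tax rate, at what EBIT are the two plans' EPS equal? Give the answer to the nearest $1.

Set EPS_A = EPS_B: (EBIT − $105,000)(1 − 0.15) ÷ 1,360,000 = (EBIT − $316,000)(1 − 0.15) ÷ 1,030,000.
Cancelling (1 − t) and cross-multiplying: 1,030,000·(EBIT − 105,000) = 1,360,000·(EBIT − 316,000).
Solving, EBIT = (316,000·1,360,000 − 105,000·1,030,000) / (1,360,000 − 1,030,000) = 321,610,000,000 / 330,000 = 974,575.76.

$974,576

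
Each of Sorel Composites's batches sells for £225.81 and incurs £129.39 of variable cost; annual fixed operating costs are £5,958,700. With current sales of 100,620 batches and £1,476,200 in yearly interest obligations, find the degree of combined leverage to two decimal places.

Contribution at this volume is 100,620 × £96.42 = £9,701,780.40.
EBIT = £9,701,780.40 − £5,958,700 = £3,743,080.40. Interest = £1,476,200.00.
DOL = £9,701,780.40 ÷ £3,743,080.40 = 2.5919; DFL = £3,743,080.40 ÷ £2,266,880.40 = 1.6512.
DCL = DOL × DFL = 2.5919 × 1.6512 = 4.2797.

4.28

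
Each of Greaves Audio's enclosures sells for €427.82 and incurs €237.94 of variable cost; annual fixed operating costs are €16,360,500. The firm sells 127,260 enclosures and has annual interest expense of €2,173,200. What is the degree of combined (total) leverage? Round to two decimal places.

4.29

Total contribution margin = 127,260 × €189.88 = €24,164,128.80.
EBIT = €24,164,128.80 − €16,360,500 = €7,803,628.80. Interest = €2,173,200.00, so EBIT − I = €5,630,428.80.
DCL = contribution ÷ (EBIT − I) = €24,164,128.80 ÷ €5,630,428.80 = 4.2917.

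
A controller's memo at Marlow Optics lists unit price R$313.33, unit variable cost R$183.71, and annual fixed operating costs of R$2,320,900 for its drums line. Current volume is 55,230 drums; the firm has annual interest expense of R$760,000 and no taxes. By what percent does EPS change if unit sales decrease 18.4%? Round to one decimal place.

At 55,230 units, contribution = 55,230 × R$129.62 = R$7,158,912.60.
Operating income = contribution − fixed costs = R$7,158,912.60 − R$2,320,900 = R$4,838,012.60.
After interest of R$760,000.00, pre-tax earnings = R$4,078,012.60.
Degree of combined leverage = contribution ÷ (EBIT − I) = R$7,158,912.60 ÷ R$4,078,012.60 = 1.7555.
%ΔEPS = DCL × %ΔSales = 1.7555 × -18.4% = -32.3%.

-32.3%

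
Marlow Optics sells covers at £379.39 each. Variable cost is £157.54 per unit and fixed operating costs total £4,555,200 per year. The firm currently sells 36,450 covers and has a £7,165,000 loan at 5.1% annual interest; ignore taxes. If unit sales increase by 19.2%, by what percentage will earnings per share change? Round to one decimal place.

+49.0%

Total contribution margin = 36,450 × £221.85 = £8,086,432.50.
EBIT = £8,086,432.50 − £4,555,200 = £3,531,232.50.
Interest = £365,415.00, so EBIT − I = £3,165,817.50.
DCL = total CM / (EBIT − I) = £8,086,432.50 / £3,165,817.50 = 2.5543.
%ΔEPS = DCL × %ΔSales = 2.5543 × +19.2% = +49.0%.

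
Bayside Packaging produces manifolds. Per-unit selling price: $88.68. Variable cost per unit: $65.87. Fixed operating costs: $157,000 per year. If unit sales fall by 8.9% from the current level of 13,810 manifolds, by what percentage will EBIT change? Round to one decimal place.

Contribution at this volume is 13,810 × $22.81 = $315,006.10.
Subtracting fixed costs: EBIT = $315,006.10 − $157,000 = $158,006.10.
So DOL = total CM / EBIT = $315,006.10 / $158,006.10 = 1.9936.
Operating income changes by 1.9936 × -8.9% = -17.7%.

-17.7%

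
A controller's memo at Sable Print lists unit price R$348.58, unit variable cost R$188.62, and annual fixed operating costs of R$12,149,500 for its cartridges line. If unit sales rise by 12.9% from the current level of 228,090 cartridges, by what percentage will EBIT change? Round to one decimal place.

+19.3%

Total contribution margin = 228,090 × R$159.96 = R$36,485,276.40.
Operating income = contribution − fixed costs = R$36,485,276.40 − R$12,149,500 = R$24,335,776.40.
So DOL = total CM / EBIT = R$36,485,276.40 / R$24,335,776.40 = 1.4992.
So EBIT moves 1.4992 × (+12.9%) = +19.3%.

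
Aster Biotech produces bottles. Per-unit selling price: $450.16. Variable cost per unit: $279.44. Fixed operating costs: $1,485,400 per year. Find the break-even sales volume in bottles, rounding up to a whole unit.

8,701 bottles

Each unit contributes $450.16 − $279.44 = $170.72.
Units to break even: $1,485,400 ÷ $170.72 = 8,700.80, rounded up to 8,701.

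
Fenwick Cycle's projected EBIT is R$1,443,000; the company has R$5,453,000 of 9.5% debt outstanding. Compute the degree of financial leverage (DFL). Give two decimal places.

1.56

Interest = R$518,035.00.
Degree of financial leverage = EBIT / (EBIT − interest) = R$1,443,000 / R$924,965.00 = 1.5601.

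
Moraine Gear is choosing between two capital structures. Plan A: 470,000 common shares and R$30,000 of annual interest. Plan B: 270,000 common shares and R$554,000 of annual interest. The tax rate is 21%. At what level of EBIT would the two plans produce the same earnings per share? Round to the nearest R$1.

R$1,261,400

At indifference, (EBIT − 30,000)(1 − t)/470,000 = (EBIT − 554,000)(1 − t)/270,000.
The (1 − t) factor cancels: (EBIT − 30,000) × 270,000 = (EBIT − 554,000) × 470,000.
Solving, EBIT = (554,000·470,000 − 30,000·270,000) / (470,000 − 270,000) = 252,280,000,000 / 200,000 = 1,261,400.00.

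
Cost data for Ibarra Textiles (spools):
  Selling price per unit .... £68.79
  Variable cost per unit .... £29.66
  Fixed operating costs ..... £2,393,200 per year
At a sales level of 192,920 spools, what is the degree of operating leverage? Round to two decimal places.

At 192,920 units, contribution = 192,920 × £39.13 = £7,548,959.60.
Operating income = contribution − fixed costs = £7,548,959.60 − £2,393,200 = £5,155,759.60.
Degree of operating leverage = £7,548,959.60 / £5,155,759.60 = 1.4642.

1.46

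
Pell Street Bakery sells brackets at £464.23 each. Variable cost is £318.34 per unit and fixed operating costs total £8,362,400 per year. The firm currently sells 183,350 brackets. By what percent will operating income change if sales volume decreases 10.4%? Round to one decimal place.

-15.1%

At 183,350 units, contribution = 183,350 × £145.89 = £26,748,931.50.
EBIT = £26,748,931.50 − £8,362,400 = £18,386,531.50.
DOL = contribution ÷ EBIT = £26,748,931.50 ÷ £18,386,531.50 = 1.4548.
So EBIT moves 1.4548 × (-10.4%) = -15.1%.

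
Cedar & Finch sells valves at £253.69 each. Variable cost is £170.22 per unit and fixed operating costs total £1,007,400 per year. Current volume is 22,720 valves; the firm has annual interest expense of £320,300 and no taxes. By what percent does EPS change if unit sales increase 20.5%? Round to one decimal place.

Total contribution margin = 22,720 × £83.47 = £1,896,438.40.
Subtracting fixed costs: EBIT = £1,896,438.40 − £1,007,400 = £889,038.40.
After interest of £320,300.00, pre-tax earnings = £568,738.40.
Degree of combined leverage = contribution ÷ (EBIT − I) = £1,896,438.40 ÷ £568,738.40 = 3.3345.
%ΔEPS = DCL × %ΔSales = 3.3345 × +20.5% = +68.4%.

+68.4%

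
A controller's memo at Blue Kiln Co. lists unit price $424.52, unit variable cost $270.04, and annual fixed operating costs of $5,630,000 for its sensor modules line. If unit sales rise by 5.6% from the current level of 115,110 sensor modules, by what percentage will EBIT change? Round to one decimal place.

+8.2%

Total contribution margin = 115,110 × $154.48 = $17,782,192.80.
Operating income = contribution − fixed costs = $17,782,192.80 − $5,630,000 = $12,152,192.80.
Degree of operating leverage = $17,782,192.80 / $12,152,192.80 = 1.4633.
%ΔEBIT = DOL × %ΔSales = 1.4633 × +5.6% = +8.2%.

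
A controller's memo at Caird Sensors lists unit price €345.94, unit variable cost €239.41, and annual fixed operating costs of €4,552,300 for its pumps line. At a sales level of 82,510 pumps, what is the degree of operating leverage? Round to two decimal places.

Total contribution margin = 82,510 × €106.53 = €8,789,790.30.
Operating income = contribution − fixed costs = €8,789,790.30 − €4,552,300 = €4,237,490.30.
DOL = contribution ÷ EBIT = €8,789,790.30 ÷ €4,237,490.30 = 2.0743.

2.07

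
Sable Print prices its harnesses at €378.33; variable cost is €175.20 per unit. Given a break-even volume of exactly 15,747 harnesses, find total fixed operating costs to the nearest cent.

Unit CM = price − variable cost = €378.33 − €175.20 = €203.13.
Fixed costs = break-even units × CM = 15,747 × €203.13 = €3,198,688.11.

€3,198,688.11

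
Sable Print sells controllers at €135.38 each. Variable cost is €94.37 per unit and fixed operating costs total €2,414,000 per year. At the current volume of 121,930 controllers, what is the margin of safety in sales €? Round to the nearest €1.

€8,537,917

Contribution margin per unit = €135.38 − €94.37 = €41.01. Break-even units = €2,414,000 ÷ €41.01 = 58,863.69; break-even revenue = 58,863.69 × €135.38 = €7,968,966.59.
Actual sales revenue = 121,930 × €135.38 = €16,506,883.40.
Margin of safety = €16,506,883.40 − €7,968,966.59 = €8,537,917.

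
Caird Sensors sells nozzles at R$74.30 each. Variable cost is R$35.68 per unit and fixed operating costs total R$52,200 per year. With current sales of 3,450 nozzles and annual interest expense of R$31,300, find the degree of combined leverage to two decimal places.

At 3,450 units, contribution = 3,450 × R$38.62 = R$133,239.00.
Operating income = contribution − fixed costs = R$133,239.00 − R$52,200 = R$81,039.00. Interest = R$31,300.00, so EBIT − I = R$49,739.00.
DCL = contribution ÷ (EBIT − I) = R$133,239.00 ÷ R$49,739.00 = 2.6788.

2.68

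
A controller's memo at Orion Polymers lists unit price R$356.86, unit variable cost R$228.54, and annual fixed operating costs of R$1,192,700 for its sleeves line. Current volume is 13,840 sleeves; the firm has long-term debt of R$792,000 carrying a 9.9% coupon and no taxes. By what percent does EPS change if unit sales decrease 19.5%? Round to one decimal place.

-68.6%

At 13,840 units, contribution = 13,840 × R$128.32 = R$1,775,948.80.
EBIT = R$1,775,948.80 − R$1,192,700 = R$583,248.80.
After interest of R$78,408.00, pre-tax earnings = R$504,840.80.
DCL = total CM / (EBIT − I) = R$1,775,948.80 / R$504,840.80 = 3.5178.
EPS therefore changes by 3.5178 × (-19.5%) = -68.6%.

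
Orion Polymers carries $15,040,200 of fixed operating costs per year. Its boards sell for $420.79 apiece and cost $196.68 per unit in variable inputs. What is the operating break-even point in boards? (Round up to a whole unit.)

67,111 boards

Each unit contributes $420.79 − $196.68 = $224.11.
Break-even Q = $15,040,200 / $224.11 = 67,110.79 → 67,111 boards.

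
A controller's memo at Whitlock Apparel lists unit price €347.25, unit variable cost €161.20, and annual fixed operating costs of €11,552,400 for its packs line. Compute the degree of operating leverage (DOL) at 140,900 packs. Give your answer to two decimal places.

1.79

At 140,900 units, contribution = 140,900 × €186.05 = €26,214,445.00.
EBIT = €26,214,445.00 − €11,552,400 = €14,662,045.00.
Degree of operating leverage = €26,214,445.00 / €14,662,045.00 = 1.7879.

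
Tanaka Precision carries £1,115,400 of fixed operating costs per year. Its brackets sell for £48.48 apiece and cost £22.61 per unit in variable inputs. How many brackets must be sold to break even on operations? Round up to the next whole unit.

43,116 brackets

Unit CM = price − variable cost = £48.48 − £22.61 = £25.87.
Break-even volume = fixed costs ÷ CM per unit = £1,115,400 ÷ £25.87 = 43,115.58, so 43,116 brackets.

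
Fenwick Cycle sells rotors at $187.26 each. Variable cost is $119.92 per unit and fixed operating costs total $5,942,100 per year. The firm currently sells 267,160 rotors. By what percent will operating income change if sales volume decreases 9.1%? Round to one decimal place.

Contribution at this volume is 267,160 × $67.34 = $17,990,554.40.
Subtracting fixed costs: EBIT = $17,990,554.40 − $5,942,100 = $12,048,454.40.
DOL = contribution ÷ EBIT = $17,990,554.40 ÷ $12,048,454.40 = 1.4932.
Operating income changes by 1.4932 × -9.1% = -13.6%.

-13.6%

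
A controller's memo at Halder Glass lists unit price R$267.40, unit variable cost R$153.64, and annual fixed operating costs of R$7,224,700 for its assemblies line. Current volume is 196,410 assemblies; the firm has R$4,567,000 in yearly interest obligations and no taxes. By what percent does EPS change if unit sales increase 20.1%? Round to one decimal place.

+42.6%

At 196,410 units, contribution = 196,410 × R$113.76 = R$22,343,601.60.
Operating income = contribution − fixed costs = R$22,343,601.60 − R$7,224,700 = R$15,118,901.60.
Interest = R$4,567,000.00, so EBIT − I = R$10,551,901.60.
DCL = total CM / (EBIT − I) = R$22,343,601.60 / R$10,551,901.60 = 2.1175.
%ΔEPS = DCL × %ΔSales = 2.1175 × +20.1% = +42.6%.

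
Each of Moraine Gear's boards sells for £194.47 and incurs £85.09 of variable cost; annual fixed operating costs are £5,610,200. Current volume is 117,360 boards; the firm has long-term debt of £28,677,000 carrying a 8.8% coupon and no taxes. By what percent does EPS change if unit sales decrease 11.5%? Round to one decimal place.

Contribution at this volume is 117,360 × £109.38 = £12,836,836.80.
EBIT = £12,836,836.80 − £5,610,200 = £7,226,636.80.
After interest of £2,523,576.00, pre-tax earnings = £4,703,060.80.
Degree of combined leverage = contribution ÷ (EBIT − I) = £12,836,836.80 ÷ £4,703,060.80 = 2.7295.
%ΔEPS = DCL × %ΔSales = 2.7295 × -11.5% = -31.4%.

-31.4%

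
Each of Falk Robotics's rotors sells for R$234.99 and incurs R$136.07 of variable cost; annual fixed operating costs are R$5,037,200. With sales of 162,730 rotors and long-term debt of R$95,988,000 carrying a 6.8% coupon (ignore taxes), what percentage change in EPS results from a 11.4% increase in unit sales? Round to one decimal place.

+40.5%

Total contribution margin = 162,730 × R$98.92 = R$16,097,251.60.
Operating income = contribution − fixed costs = R$16,097,251.60 − R$5,037,200 = R$11,060,051.60.
Interest = R$6,527,184.00, so EBIT − I = R$4,532,867.60.
Degree of combined leverage = contribution ÷ (EBIT − I) = R$16,097,251.60 ÷ R$4,532,867.60 = 3.5512.
EPS therefore changes by 3.5512 × (+11.4%) = +40.5%.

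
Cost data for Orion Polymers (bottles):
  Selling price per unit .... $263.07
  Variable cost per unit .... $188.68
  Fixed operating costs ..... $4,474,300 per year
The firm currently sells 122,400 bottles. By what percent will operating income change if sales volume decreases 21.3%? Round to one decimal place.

-41.9%

Contribution at this volume is 122,400 × $74.39 = $9,105,336.00.
EBIT = $9,105,336.00 − $4,474,300 = $4,631,036.00.
So DOL = total CM / EBIT = $9,105,336.00 / $4,631,036.00 = 1.9662.
Operating income changes by 1.9662 × -21.3% = -41.9%.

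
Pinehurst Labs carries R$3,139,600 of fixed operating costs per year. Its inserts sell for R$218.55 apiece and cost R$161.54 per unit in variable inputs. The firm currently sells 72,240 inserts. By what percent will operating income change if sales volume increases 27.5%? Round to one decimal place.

+115.7%

Total contribution margin = 72,240 × R$57.01 = R$4,118,402.40.
Subtracting fixed costs: EBIT = R$4,118,402.40 − R$3,139,600 = R$978,802.40.
Degree of operating leverage = R$4,118,402.40 / R$978,802.40 = 4.2076.
Operating income changes by 4.2076 × +27.5% = +115.7%.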